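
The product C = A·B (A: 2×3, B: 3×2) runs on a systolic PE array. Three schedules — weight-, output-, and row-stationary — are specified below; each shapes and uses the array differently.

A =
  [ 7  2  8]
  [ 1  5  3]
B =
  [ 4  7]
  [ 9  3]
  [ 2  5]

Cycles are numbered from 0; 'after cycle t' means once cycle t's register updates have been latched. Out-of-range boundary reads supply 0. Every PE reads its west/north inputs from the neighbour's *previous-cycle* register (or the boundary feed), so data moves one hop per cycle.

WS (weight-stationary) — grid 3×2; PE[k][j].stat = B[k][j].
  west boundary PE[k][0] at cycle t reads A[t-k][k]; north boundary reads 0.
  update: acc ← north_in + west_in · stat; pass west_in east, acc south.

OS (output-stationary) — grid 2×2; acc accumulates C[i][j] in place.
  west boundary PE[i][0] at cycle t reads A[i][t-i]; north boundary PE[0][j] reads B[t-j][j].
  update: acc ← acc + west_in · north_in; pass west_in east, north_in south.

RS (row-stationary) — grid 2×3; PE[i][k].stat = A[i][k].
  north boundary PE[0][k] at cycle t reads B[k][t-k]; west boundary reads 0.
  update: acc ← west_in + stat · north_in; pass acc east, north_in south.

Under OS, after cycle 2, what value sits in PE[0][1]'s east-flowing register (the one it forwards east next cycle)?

OS on a 2×2 grid — tracing PE[0][1] and its feeders:
  c0 r0c0: 28 / 7 / 4
  c0 r0c1: 0 / 0 / 0
  c1 r0c0: 46 / 2 / 9
  c1 r0c1: 49 / 7 / 7
  c2 r0c0: 62 / 8 / 2
  c2 r0c1: 55 / 2 / 3

register = 2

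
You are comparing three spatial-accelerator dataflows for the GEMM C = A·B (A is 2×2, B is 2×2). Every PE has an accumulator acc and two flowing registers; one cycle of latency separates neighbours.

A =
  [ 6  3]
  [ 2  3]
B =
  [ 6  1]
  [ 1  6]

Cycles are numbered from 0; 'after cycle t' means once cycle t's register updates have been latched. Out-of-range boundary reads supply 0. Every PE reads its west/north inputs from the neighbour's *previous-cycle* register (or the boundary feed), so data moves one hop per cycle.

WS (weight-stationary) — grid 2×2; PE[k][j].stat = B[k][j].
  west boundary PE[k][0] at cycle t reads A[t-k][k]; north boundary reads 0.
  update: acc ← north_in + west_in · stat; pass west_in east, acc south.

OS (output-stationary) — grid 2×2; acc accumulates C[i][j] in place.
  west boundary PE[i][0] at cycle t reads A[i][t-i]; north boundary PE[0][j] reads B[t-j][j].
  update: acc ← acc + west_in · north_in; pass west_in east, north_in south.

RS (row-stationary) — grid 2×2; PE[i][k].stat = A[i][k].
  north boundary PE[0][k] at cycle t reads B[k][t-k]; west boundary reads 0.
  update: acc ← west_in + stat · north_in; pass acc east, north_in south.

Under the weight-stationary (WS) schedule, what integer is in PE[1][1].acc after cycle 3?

PE[1][1].acc = 20

WS on a 2×2 grid — tracing PE[1][1] and its feeders:
  0: (0,1).acc=0  regs=<0,0>
  0: (1,0).acc=0  regs=<0,0>
  0: (1,1).acc=0  regs=<0,0>
  1: (0,1).acc=6  regs=<6,6>
  1: (1,0).acc=39  regs=<3,39>
  1: (1,1).acc=0  regs=<0,0>
  2: (0,1).acc=2  regs=<2,2>
  2: (1,0).acc=15  regs=<3,15>
  2: (1,1).acc=24  regs=<3,24>
  3: (0,1).acc=0  regs=<0,0>
  3: (1,0).acc=0  regs=<0,0>
  3: (1,1).acc=20  regs=<3,20>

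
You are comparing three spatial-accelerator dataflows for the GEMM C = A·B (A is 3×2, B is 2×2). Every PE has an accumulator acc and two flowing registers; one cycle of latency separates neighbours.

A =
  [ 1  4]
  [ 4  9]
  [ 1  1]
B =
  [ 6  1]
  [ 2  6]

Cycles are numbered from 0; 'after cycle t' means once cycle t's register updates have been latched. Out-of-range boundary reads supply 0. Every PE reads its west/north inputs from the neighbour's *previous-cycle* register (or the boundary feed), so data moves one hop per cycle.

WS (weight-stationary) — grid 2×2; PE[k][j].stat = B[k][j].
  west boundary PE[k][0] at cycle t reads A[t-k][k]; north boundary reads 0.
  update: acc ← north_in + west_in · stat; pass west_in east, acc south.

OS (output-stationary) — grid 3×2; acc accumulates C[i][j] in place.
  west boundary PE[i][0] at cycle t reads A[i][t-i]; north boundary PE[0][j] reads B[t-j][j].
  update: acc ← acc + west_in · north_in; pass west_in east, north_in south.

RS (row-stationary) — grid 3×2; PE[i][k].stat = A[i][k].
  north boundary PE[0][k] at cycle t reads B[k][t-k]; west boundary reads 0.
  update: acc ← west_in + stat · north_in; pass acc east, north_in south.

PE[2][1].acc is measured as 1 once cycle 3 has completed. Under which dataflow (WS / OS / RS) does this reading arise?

WS (2×2): PE[2][1] does not exist.
— OS: 3×2; PE[2][1] trace:
  c0 r2c1: 0 / 0 / 0
  c1 r2c1: 0 / 0 / 0
  c2 r2c1: 0 / 0 / 0
  c3 r2c1: 1 / 1 / 1
— RS: 3×2; PE[2][1] trace:
  c0 r2c1: 0 / 0 / 0
  c1 r2c1: 0 / 0 / 0
  c2 r2c1: 0 / 0 / 0
  c3 r2c1: 8 / 8 / 2

dataflow = OS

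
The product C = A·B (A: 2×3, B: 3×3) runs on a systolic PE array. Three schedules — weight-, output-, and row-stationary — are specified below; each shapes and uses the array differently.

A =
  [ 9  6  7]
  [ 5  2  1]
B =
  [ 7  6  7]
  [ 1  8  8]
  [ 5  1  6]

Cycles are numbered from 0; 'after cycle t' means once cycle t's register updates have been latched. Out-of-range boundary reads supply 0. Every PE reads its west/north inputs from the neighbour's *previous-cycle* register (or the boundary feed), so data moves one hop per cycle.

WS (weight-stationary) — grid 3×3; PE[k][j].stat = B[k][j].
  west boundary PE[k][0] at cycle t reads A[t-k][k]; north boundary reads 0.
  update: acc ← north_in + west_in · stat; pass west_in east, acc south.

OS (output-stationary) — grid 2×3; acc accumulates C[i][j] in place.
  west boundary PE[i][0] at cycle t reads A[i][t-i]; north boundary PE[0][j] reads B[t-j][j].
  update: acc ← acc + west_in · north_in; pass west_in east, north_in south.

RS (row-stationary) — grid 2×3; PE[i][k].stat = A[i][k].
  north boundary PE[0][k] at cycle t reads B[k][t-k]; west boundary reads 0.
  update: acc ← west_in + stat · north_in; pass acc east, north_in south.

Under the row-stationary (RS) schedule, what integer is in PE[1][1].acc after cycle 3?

Tracing RS — 2×3 array, target PE[1][1]:
  @0  [0,1]  acc 0  |  →0  ↓0
  @0  [1,0]  acc 0  |  →0  ↓0
  @0  [1,1]  acc 0  |  →0  ↓0
  @1  [0,1]  acc 69  |  →69  ↓1
  @1  [1,0]  acc 35  |  →35  ↓7
  @1  [1,1]  acc 0  |  →0  ↓0
  @2  [0,1]  acc 102  |  →102  ↓8
  @2  [1,0]  acc 30  |  →30  ↓6
  @2  [1,1]  acc 37  |  →37  ↓1
  @3  [0,1]  acc 111  |  →111  ↓8
  @3  [1,0]  acc 35  |  →35  ↓7
  @3  [1,1]  acc 46  |  →46  ↓8

PE[1][1].acc = 46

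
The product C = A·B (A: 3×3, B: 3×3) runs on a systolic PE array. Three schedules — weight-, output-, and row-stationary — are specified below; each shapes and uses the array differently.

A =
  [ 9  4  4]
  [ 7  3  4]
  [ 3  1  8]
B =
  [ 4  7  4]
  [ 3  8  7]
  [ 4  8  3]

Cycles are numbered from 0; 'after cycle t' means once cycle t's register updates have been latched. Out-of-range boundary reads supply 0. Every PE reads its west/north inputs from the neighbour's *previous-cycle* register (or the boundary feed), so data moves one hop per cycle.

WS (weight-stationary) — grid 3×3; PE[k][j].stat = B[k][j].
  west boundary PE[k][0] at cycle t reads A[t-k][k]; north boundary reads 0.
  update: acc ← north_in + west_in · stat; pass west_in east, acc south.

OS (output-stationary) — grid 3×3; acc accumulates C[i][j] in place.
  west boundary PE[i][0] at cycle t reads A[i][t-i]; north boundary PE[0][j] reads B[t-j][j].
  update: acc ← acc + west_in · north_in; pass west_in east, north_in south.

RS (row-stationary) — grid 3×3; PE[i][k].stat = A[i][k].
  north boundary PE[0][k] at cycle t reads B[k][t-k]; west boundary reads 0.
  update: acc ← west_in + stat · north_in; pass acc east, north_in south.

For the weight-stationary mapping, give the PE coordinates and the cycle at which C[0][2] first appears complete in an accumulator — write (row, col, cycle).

Under WS, C[0][2] lands at PE[2][2]:
  after 0 — PE[2][2] acc=0, pass-E 0, pass-S 0
  after 1 — PE[2][2] acc=0, pass-E 0, pass-S 0
  after 2 — PE[2][2] acc=0, pass-E 0, pass-S 0
  after 3 — PE[2][2] acc=0, pass-E 0, pass-S 0
  after 4 — PE[2][2] acc=76, pass-E 4, pass-S 76

(row, col, cycle) = (2, 2, 4)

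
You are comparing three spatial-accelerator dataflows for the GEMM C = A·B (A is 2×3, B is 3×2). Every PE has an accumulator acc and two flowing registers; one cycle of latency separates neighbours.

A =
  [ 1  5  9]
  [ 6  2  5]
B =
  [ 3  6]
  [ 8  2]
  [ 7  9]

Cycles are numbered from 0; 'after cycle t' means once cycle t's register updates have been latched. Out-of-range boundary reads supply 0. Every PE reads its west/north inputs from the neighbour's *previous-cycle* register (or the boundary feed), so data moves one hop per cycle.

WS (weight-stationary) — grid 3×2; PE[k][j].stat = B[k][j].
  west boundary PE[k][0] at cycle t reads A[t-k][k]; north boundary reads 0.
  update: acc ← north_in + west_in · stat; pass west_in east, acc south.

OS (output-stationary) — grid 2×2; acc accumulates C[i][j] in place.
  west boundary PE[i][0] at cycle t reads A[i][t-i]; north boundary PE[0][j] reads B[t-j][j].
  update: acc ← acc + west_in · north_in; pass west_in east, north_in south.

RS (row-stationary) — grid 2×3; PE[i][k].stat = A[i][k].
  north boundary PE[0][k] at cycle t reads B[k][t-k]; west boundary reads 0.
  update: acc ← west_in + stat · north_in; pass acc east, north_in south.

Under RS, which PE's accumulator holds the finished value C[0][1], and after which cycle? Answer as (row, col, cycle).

(row, col, cycle) = (0, 2, 3)

RS — PE[0][2] is where C[0][1] collects:
  0: (0,2).acc=0  regs=<0,0>
  1: (0,2).acc=0  regs=<0,0>
  2: (0,2).acc=106  regs=<106,7>
  3: (0,2).acc=97  regs=<97,9>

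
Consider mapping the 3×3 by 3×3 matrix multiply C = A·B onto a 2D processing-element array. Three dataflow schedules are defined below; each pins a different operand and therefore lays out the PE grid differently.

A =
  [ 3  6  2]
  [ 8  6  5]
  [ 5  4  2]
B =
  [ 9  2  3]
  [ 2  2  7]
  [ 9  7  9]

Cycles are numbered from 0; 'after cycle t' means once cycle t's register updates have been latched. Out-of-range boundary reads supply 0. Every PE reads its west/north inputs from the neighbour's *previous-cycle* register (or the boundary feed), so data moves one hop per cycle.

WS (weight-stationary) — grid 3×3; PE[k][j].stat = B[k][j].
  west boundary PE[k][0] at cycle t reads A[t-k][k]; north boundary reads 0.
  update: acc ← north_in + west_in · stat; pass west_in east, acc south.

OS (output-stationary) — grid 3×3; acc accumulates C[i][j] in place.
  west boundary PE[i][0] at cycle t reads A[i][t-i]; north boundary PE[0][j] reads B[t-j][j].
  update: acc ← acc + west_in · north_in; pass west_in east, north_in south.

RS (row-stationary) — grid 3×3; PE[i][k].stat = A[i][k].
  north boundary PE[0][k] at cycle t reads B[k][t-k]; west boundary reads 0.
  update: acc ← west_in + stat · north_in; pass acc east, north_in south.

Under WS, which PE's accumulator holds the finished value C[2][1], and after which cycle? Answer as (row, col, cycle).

(row, col, cycle) = (2, 1, 5)

WS — PE[2][1] is where C[2][1] collects:
  cycle 0: PE[2][1] → acc 0, east 0, south 0
  cycle 1: PE[2][1] → acc 0, east 0, south 0
  cycle 2: PE[2][1] → acc 0, east 0, south 0
  cycle 3: PE[2][1] → acc 32, east 2, south 32
  cycle 4: PE[2][1] → acc 63, east 5, south 63
  cycle 5: PE[2][1] → acc 32, east 2, south 32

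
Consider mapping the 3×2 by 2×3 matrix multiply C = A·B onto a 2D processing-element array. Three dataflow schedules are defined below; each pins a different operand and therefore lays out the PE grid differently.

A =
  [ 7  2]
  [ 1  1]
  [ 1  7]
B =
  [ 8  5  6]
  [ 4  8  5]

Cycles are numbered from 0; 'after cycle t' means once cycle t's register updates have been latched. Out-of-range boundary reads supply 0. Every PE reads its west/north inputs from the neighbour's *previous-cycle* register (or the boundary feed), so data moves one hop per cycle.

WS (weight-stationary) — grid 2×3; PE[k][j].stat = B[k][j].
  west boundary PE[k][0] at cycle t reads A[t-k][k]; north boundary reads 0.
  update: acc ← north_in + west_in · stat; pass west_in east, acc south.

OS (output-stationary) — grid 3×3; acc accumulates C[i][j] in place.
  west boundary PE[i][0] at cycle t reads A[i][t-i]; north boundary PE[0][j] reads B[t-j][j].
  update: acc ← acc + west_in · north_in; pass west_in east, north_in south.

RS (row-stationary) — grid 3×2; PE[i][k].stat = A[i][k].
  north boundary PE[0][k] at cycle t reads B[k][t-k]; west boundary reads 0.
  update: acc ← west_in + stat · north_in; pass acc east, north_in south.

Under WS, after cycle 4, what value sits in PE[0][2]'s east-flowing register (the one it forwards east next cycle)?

WS on a 2×3 grid — tracing PE[0][2] and its feeders:
  c0 r0c1: 0 / 0 / 0
  c0 r0c2: 0 / 0 / 0
  c1 r0c1: 35 / 7 / 35
  c1 r0c2: 0 / 0 / 0
  c2 r0c1: 5 / 1 / 5
  c2 r0c2: 42 / 7 / 42
  c3 r0c1: 5 / 1 / 5
  c3 r0c2: 6 / 1 / 6
  c4 r0c1: 0 / 0 / 0
  c4 r0c2: 6 / 1 / 6

register = 1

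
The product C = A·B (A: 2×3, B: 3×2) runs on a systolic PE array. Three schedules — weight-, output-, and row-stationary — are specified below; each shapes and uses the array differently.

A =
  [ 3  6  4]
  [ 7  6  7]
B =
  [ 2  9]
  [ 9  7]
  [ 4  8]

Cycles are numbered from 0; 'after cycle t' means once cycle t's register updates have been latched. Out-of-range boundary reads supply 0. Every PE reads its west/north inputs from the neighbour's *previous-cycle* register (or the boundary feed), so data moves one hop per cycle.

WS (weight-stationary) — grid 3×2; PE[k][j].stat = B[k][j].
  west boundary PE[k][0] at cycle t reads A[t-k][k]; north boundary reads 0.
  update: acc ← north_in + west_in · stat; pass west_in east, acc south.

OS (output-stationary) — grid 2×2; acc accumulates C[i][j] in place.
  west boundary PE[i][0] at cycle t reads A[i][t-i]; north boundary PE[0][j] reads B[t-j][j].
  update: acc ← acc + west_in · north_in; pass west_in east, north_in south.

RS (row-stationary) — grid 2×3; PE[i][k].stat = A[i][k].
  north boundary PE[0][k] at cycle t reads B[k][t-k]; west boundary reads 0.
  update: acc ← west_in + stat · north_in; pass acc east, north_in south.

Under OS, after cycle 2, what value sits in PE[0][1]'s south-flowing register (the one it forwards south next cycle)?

OS on a 2×2 grid — tracing PE[0][1] and its feeders:
  t=0 PE[0][0]: acc=6 h=3 v=2
  t=0 PE[0][1]: acc=0 h=0 v=0
  t=1 PE[0][0]: acc=60 h=6 v=9
  t=1 PE[0][1]: acc=27 h=3 v=9
  t=2 PE[0][0]: acc=76 h=4 v=4
  t=2 PE[0][1]: acc=69 h=6 v=7

register = 7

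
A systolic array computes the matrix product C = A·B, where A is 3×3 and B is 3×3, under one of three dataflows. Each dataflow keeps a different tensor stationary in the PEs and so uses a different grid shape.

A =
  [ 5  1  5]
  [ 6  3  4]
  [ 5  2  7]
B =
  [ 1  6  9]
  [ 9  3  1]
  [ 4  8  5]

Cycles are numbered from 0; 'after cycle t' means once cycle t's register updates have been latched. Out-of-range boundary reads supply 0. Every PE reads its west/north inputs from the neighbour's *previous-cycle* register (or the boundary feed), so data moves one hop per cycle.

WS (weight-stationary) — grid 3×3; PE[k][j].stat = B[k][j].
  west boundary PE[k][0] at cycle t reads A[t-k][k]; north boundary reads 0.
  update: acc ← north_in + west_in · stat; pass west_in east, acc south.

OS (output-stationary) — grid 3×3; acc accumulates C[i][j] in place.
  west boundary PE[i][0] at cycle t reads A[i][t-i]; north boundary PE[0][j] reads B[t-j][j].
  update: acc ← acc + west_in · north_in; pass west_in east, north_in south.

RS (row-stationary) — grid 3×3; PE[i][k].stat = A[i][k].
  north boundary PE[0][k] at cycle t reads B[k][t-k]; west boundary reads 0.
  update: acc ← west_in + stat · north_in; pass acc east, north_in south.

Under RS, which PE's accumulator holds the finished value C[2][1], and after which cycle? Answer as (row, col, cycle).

Under RS, C[2][1] lands at PE[2][2]:
  @0  [2,2]  acc 0  |  →0  ↓0
  @1  [2,2]  acc 0  |  →0  ↓0
  @2  [2,2]  acc 0  |  →0  ↓0
  @3  [2,2]  acc 0  |  →0  ↓0
  @4  [2,2]  acc 51  |  →51  ↓4
  @5  [2,2]  acc 92  |  →92  ↓8

(row, col, cycle) = (2, 2, 5)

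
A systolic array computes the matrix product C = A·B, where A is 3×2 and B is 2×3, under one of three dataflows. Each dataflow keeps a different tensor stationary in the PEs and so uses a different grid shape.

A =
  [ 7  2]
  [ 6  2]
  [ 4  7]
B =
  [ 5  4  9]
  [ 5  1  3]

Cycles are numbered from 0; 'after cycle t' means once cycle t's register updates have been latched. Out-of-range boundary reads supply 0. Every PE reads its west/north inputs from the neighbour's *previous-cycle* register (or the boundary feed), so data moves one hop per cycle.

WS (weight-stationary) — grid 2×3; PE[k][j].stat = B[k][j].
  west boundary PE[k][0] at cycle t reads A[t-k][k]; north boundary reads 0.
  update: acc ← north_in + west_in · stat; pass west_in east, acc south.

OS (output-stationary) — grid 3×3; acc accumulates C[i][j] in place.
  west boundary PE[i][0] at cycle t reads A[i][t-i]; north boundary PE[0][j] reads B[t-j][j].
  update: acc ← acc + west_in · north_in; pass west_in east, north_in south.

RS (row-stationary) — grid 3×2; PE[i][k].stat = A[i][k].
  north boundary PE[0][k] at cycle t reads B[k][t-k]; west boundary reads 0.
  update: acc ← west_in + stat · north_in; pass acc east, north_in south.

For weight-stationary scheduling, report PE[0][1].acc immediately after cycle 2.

PE[0][1].acc = 24

Tracing WS — 2×3 array, target PE[0][1]:
  cycle 0: PE[0][0] → acc 35, east 7, south 35
  cycle 0: PE[0][1] → acc 0, east 0, south 0
  cycle 1: PE[0][0] → acc 30, east 6, south 30
  cycle 1: PE[0][1] → acc 28, east 7, south 28
  cycle 2: PE[0][0] → acc 20, east 4, south 20
  cycle 2: PE[0][1] → acc 24, east 6, south 24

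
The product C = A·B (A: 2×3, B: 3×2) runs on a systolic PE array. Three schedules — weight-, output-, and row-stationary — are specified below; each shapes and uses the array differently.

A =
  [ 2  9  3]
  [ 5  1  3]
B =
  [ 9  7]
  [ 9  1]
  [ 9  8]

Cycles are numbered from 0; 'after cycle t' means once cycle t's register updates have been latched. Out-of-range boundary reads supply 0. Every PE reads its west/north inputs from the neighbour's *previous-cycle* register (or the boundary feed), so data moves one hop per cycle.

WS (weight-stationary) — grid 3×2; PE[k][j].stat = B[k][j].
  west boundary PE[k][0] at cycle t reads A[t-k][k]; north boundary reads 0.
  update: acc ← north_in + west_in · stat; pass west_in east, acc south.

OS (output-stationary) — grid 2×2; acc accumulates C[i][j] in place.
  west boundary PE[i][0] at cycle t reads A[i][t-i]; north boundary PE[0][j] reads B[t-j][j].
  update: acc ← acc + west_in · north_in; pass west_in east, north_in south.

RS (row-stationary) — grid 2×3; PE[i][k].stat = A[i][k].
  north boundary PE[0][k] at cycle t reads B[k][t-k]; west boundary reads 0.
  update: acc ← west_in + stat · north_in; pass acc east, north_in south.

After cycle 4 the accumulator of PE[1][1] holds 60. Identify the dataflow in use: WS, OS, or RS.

dataflow = OS

Under WS (3×2), PE[1][1]:
  cycle 0: PE[1][1] → acc 0, east 0, south 0
  cycle 1: PE[1][1] → acc 0, east 0, south 0
  cycle 2: PE[1][1] → acc 23, east 9, south 23
  cycle 3: PE[1][1] → acc 36, east 1, south 36
  cycle 4: PE[1][1] → acc 0, east 0, south 0
Under OS (2×2), PE[1][1]:
  cycle 0: PE[1][1] → acc 0, east 0, south 0
  cycle 1: PE[1][1] → acc 0, east 0, south 0
  cycle 2: PE[1][1] → acc 35, east 5, south 7
  cycle 3: PE[1][1] → acc 36, east 1, south 1
  cycle 4: PE[1][1] → acc 60, east 3, south 8
Under RS (2×3), PE[1][1]:
  cycle 0: PE[1][1] → acc 0, east 0, south 0
  cycle 1: PE[1][1] → acc 0, east 0, south 0
  cycle 2: PE[1][1] → acc 54, east 54, south 9
  cycle 3: PE[1][1] → acc 36, east 36, south 1
  cycle 4: PE[1][1] → acc 0, east 0, south 0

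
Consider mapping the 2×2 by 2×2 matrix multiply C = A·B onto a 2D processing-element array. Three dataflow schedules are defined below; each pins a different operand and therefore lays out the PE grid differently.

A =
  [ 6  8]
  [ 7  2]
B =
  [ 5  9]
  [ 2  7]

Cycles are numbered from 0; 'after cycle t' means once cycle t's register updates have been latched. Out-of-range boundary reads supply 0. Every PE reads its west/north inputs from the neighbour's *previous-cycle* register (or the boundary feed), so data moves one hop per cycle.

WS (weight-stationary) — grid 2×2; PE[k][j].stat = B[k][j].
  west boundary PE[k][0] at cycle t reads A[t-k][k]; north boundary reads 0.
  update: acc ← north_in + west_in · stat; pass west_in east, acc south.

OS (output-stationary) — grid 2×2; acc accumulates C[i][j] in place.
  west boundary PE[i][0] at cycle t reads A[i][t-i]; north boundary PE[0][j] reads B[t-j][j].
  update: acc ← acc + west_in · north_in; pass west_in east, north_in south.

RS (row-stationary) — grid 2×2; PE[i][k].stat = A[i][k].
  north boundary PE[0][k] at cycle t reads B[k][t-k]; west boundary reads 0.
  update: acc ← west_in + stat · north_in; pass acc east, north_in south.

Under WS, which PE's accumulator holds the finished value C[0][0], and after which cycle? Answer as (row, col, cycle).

(row, col, cycle) = (1, 0, 1)

Under WS, C[0][0] lands at PE[1][0]:
  0: (1,0).acc=0  regs=<0,0>
  1: (1,0).acc=46  regs=<8,46>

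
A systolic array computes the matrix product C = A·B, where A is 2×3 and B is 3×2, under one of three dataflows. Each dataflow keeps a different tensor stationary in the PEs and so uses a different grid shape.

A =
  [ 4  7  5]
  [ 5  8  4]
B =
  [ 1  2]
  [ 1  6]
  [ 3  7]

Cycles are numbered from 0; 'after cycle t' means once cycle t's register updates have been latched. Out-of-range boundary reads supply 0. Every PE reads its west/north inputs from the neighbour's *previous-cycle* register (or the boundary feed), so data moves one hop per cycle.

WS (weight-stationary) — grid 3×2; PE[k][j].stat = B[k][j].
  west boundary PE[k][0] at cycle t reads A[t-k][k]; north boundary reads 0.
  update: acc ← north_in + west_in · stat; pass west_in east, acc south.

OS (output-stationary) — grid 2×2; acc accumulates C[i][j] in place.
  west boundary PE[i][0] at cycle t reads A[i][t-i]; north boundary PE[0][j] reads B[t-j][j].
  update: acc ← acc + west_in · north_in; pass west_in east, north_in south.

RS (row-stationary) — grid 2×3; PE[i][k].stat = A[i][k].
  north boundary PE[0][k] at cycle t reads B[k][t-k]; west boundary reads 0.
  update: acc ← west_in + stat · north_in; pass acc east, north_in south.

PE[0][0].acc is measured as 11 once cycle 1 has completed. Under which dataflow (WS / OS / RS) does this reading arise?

WS (3×2 grid), PE[0][0]:
  c0 r0c0: 4 / 4 / 4
  c1 r0c0: 5 / 5 / 5
OS (2×2 grid), PE[0][0]:
  c0 r0c0: 4 / 4 / 1
  c1 r0c0: 11 / 7 / 1
RS (2×3 grid), PE[0][0]:
  c0 r0c0: 4 / 4 / 1
  c1 r0c0: 8 / 8 / 2

dataflow = OS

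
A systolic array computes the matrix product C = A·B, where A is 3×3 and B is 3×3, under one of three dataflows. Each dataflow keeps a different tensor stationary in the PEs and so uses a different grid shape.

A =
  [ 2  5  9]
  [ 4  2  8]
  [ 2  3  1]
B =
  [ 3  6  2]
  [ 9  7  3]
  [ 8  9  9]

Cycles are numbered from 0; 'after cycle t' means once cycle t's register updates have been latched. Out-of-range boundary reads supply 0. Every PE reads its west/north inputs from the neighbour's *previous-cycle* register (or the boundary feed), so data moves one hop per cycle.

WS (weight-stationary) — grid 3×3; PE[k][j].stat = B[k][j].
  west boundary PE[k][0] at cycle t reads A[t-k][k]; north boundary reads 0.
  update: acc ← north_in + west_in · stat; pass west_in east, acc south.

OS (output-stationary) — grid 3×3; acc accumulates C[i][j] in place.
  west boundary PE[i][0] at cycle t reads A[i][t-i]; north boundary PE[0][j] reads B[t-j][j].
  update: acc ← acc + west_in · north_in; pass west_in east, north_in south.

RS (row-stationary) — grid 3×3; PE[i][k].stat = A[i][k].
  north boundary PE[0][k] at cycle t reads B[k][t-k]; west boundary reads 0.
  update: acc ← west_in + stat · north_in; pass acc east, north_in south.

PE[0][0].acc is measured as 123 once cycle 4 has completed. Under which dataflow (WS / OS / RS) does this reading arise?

dataflow = OS

WS [3×3] PE[0][0] across cycles:
  step 0 · PE0,0: acc=6; fwd→2 fwd↓6
  step 1 · PE0,0: acc=12; fwd→4 fwd↓12
  step 2 · PE0,0: acc=6; fwd→2 fwd↓6
  step 3 · PE0,0: acc=0; fwd→0 fwd↓0
  step 4 · PE0,0: acc=0; fwd→0 fwd↓0
OS [3×3] PE[0][0] across cycles:
  step 0 · PE0,0: acc=6; fwd→2 fwd↓3
  step 1 · PE0,0: acc=51; fwd→5 fwd↓9
  step 2 · PE0,0: acc=123; fwd→9 fwd↓8
  step 3 · PE0,0: acc=123; fwd→0 fwd↓0
  step 4 · PE0,0: acc=123; fwd→0 fwd↓0
RS [3×3] PE[0][0] across cycles:
  step 0 · PE0,0: acc=6; fwd→6 fwd↓3
  step 1 · PE0,0: acc=12; fwd→12 fwd↓6
  step 2 · PE0,0: acc=4; fwd→4 fwd↓2
  step 3 · PE0,0: acc=0; fwd→0 fwd↓0
  step 4 · PE0,0: acc=0; fwd→0 fwd↓0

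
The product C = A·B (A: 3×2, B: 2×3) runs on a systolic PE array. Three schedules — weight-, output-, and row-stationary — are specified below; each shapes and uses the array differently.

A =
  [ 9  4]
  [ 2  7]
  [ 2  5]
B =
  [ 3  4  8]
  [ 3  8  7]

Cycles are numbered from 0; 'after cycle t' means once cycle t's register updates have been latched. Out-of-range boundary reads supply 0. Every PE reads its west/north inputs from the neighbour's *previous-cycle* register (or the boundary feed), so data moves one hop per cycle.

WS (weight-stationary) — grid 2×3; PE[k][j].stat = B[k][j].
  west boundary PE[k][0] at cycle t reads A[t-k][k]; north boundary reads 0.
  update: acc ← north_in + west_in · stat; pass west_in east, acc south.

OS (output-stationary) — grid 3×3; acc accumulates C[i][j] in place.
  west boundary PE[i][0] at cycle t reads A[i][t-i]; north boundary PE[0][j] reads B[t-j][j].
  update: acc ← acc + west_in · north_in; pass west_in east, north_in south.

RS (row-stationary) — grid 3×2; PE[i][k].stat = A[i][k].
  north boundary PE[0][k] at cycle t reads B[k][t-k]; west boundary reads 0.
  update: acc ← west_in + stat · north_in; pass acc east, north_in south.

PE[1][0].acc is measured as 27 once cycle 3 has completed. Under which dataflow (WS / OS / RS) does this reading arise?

Under WS (2×3), PE[1][0]:
  @0  [1,0]  acc 0  |  →0  ↓0
  @1  [1,0]  acc 39  |  →4  ↓39
  @2  [1,0]  acc 27  |  →7  ↓27
  @3  [1,0]  acc 21  |  →5  ↓21
Under OS (3×3), PE[1][0]:
  @0  [1,0]  acc 0  |  →0  ↓0
  @1  [1,0]  acc 6  |  →2  ↓3
  @2  [1,0]  acc 27  |  →7  ↓3
  @3  [1,0]  acc 27  |  →0  ↓0
Under RS (3×2), PE[1][0]:
  @0  [1,0]  acc 0  |  →0  ↓0
  @1  [1,0]  acc 6  |  →6  ↓3
  @2  [1,0]  acc 8  |  →8  ↓4
  @3  [1,0]  acc 16  |  →16  ↓8

dataflow = OS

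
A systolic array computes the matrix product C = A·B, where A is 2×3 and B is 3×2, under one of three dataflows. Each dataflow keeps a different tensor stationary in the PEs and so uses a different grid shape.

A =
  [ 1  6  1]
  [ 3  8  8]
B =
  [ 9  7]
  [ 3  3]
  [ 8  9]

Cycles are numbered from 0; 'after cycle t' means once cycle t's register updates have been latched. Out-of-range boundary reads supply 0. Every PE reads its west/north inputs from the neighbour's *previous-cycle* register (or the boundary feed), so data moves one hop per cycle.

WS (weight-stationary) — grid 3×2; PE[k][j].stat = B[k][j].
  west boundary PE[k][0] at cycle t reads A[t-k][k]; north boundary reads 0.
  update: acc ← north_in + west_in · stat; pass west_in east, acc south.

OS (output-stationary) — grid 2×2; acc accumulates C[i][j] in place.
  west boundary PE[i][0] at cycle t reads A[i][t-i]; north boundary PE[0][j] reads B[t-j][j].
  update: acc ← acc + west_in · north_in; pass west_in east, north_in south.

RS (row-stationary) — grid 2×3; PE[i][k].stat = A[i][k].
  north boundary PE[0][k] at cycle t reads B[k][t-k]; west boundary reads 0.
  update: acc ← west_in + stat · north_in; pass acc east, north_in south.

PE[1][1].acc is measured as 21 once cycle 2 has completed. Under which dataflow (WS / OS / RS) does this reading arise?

— WS: 3×2; PE[1][1] trace:
  0: (1,1).acc=0  regs=<0,0>
  1: (1,1).acc=0  regs=<0,0>
  2: (1,1).acc=25  regs=<6,25>
— OS: 2×2; PE[1][1] trace:
  0: (1,1).acc=0  regs=<0,0>
  1: (1,1).acc=0  regs=<0,0>
  2: (1,1).acc=21  regs=<3,7>
— RS: 2×3; PE[1][1] trace:
  0: (1,1).acc=0  regs=<0,0>
  1: (1,1).acc=0  regs=<0,0>
  2: (1,1).acc=51  regs=<51,3>

dataflow = OS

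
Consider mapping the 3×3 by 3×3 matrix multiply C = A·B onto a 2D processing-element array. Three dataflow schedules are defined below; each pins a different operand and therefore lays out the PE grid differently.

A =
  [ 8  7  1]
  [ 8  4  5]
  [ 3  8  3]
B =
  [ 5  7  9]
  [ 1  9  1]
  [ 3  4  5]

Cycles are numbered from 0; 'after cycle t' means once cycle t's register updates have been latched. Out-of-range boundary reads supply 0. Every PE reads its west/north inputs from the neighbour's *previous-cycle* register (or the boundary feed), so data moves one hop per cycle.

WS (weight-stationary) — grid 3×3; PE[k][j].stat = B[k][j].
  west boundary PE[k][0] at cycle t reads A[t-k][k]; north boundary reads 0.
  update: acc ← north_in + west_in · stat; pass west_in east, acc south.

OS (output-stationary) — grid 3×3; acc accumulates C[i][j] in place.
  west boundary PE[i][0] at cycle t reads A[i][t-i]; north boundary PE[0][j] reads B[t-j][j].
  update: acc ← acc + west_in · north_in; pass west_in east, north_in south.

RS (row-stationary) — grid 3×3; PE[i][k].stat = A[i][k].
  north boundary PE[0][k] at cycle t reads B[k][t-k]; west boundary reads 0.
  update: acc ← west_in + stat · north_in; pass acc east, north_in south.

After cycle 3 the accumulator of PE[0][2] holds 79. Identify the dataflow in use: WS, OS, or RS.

WS [3×3] PE[0][2] across cycles:
  t=0 PE[0][2]: acc=0 h=0 v=0
  t=1 PE[0][2]: acc=0 h=0 v=0
  t=2 PE[0][2]: acc=72 h=8 v=72
  t=3 PE[0][2]: acc=72 h=8 v=72
OS [3×3] PE[0][2] across cycles:
  t=0 PE[0][2]: acc=0 h=0 v=0
  t=1 PE[0][2]: acc=0 h=0 v=0
  t=2 PE[0][2]: acc=72 h=8 v=9
  t=3 PE[0][2]: acc=79 h=7 v=1
RS [3×3] PE[0][2] across cycles:
  t=0 PE[0][2]: acc=0 h=0 v=0
  t=1 PE[0][2]: acc=0 h=0 v=0
  t=2 PE[0][2]: acc=50 h=50 v=3
  t=3 PE[0][2]: acc=123 h=123 v=4

dataflow = OS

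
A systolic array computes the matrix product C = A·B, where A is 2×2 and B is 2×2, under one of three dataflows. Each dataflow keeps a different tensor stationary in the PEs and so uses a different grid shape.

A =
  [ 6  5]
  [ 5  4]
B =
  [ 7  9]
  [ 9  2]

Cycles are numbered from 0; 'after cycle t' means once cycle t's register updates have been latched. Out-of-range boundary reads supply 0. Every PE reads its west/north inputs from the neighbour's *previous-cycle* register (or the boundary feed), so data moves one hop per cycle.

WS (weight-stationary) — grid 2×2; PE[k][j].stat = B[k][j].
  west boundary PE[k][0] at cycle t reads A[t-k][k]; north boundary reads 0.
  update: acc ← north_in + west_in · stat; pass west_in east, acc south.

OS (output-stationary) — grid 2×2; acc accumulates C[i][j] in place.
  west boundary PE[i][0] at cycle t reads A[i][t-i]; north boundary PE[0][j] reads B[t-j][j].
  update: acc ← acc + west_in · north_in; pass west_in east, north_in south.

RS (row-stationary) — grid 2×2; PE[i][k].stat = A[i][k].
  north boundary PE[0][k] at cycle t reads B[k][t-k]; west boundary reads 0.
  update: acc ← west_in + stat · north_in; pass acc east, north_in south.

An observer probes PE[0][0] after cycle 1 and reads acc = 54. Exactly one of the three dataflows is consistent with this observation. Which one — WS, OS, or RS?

dataflow = RS

WS [2×2] PE[0][0] across cycles:
  cycle 0: PE[0][0] → acc 42, east 6, south 42
  cycle 1: PE[0][0] → acc 35, east 5, south 35
OS [2×2] PE[0][0] across cycles:
  cycle 0: PE[0][0] → acc 42, east 6, south 7
  cycle 1: PE[0][0] → acc 87, east 5, south 9
RS [2×2] PE[0][0] across cycles:
  cycle 0: PE[0][0] → acc 42, east 42, south 7
  cycle 1: PE[0][0] → acc 54, east 54, south 9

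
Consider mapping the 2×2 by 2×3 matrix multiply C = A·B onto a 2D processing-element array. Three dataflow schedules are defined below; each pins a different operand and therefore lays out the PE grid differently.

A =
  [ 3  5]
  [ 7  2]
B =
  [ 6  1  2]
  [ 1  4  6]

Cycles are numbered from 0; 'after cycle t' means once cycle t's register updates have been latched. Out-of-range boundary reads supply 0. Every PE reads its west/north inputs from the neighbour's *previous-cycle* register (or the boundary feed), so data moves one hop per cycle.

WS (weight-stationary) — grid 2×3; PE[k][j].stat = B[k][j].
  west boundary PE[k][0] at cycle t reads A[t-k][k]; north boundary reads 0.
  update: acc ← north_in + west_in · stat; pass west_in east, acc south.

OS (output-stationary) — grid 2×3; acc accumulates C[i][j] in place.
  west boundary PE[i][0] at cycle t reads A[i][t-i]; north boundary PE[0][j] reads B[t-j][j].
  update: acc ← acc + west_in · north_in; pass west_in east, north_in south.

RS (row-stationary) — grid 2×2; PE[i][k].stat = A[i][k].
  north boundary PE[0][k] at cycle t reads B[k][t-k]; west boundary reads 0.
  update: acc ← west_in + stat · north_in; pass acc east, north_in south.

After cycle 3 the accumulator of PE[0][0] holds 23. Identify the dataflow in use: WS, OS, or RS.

dataflow = OS

WS [2×3] PE[0][0] across cycles:
  [0] (0,0) acc=18 (h:3 v:18)
  [1] (0,0) acc=42 (h:7 v:42)
  [2] (0,0) acc=0 (h:0 v:0)
  [3] (0,0) acc=0 (h:0 v:0)
OS [2×3] PE[0][0] across cycles:
  [0] (0,0) acc=18 (h:3 v:6)
  [1] (0,0) acc=23 (h:5 v:1)
  [2] (0,0) acc=23 (h:0 v:0)
  [3] (0,0) acc=23 (h:0 v:0)
RS [2×2] PE[0][0] across cycles:
  [0] (0,0) acc=18 (h:18 v:6)
  [1] (0,0) acc=3 (h:3 v:1)
  [2] (0,0) acc=6 (h:6 v:2)
  [3] (0,0) acc=0 (h:0 v:0)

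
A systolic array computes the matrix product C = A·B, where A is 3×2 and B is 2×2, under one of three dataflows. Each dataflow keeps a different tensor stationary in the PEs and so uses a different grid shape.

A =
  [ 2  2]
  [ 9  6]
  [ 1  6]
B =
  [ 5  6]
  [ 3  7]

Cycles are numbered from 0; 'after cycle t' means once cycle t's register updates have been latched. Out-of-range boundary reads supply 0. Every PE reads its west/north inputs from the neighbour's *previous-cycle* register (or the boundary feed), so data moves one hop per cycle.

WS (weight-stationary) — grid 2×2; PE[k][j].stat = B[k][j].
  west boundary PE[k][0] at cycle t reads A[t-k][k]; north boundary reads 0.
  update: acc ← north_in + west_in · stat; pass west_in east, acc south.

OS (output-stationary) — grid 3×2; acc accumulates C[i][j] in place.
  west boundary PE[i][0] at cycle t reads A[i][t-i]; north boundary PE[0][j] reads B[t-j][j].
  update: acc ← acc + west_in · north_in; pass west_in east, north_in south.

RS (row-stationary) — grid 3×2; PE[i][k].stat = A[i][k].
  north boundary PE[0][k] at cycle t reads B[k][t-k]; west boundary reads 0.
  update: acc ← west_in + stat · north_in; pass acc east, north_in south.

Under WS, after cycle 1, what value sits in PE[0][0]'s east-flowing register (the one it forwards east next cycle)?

Tracing WS — 2×2 array, target PE[0][0]:
  0: (0,0).acc=10  regs=<2,10>
  1: (0,0).acc=45  regs=<9,45>

register = 9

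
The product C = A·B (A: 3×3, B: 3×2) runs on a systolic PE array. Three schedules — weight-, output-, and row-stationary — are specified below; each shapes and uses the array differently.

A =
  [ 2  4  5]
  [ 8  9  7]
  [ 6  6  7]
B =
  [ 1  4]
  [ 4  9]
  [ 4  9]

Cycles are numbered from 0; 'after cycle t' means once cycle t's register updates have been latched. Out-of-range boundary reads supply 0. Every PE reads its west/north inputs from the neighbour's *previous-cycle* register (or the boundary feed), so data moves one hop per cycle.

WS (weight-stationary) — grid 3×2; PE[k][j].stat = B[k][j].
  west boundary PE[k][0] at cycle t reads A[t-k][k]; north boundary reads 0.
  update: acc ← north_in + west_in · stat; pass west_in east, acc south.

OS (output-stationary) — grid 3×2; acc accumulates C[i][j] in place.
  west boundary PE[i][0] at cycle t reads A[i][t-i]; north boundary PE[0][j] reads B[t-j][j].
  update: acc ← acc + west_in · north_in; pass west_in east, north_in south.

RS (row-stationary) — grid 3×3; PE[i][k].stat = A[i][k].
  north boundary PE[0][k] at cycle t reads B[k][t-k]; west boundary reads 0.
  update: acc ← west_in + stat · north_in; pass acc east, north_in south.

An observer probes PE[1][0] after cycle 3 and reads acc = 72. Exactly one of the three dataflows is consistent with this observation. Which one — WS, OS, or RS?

dataflow = OS

WS (3×2 grid), PE[1][0]:
  [0] (1,0) acc=0 (h:0 v:0)
  [1] (1,0) acc=18 (h:4 v:18)
  [2] (1,0) acc=44 (h:9 v:44)
  [3] (1,0) acc=30 (h:6 v:30)
OS (3×2 grid), PE[1][0]:
  [0] (1,0) acc=0 (h:0 v:0)
  [1] (1,0) acc=8 (h:8 v:1)
  [2] (1,0) acc=44 (h:9 v:4)
  [3] (1,0) acc=72 (h:7 v:4)
RS (3×3 grid), PE[1][0]:
  [0] (1,0) acc=0 (h:0 v:0)
  [1] (1,0) acc=8 (h:8 v:1)
  [2] (1,0) acc=32 (h:32 v:4)
  [3] (1,0) acc=0 (h:0 v:0)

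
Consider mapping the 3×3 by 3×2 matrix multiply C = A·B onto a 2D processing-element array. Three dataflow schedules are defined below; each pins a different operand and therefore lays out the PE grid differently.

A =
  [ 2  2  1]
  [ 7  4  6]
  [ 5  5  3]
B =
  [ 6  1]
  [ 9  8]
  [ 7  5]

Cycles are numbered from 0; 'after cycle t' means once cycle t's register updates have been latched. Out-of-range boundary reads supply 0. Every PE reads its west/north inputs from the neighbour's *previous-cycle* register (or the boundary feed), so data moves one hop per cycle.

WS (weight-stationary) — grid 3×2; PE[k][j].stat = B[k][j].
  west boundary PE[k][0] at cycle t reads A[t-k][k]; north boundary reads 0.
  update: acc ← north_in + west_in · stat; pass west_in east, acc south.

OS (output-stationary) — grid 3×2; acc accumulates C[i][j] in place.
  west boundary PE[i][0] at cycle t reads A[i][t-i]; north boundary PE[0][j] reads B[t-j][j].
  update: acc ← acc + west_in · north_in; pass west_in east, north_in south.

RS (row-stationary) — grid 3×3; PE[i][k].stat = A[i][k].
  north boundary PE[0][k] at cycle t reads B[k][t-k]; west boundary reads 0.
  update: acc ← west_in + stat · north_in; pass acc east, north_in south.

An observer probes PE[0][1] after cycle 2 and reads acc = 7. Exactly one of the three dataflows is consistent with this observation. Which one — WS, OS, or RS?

dataflow = WS

WS (3×2 grid), PE[0][1]:
  @0  [0,1]  acc 0  |  →0  ↓0
  @1  [0,1]  acc 2  |  →2  ↓2
  @2  [0,1]  acc 7  |  →7  ↓7
OS (3×2 grid), PE[0][1]:
  @0  [0,1]  acc 0  |  →0  ↓0
  @1  [0,1]  acc 2  |  →2  ↓1
  @2  [0,1]  acc 18  |  →2  ↓8
RS (3×3 grid), PE[0][1]:
  @0  [0,1]  acc 0  |  →0  ↓0
  @1  [0,1]  acc 30  |  →30  ↓9
  @2  [0,1]  acc 18  |  →18  ↓8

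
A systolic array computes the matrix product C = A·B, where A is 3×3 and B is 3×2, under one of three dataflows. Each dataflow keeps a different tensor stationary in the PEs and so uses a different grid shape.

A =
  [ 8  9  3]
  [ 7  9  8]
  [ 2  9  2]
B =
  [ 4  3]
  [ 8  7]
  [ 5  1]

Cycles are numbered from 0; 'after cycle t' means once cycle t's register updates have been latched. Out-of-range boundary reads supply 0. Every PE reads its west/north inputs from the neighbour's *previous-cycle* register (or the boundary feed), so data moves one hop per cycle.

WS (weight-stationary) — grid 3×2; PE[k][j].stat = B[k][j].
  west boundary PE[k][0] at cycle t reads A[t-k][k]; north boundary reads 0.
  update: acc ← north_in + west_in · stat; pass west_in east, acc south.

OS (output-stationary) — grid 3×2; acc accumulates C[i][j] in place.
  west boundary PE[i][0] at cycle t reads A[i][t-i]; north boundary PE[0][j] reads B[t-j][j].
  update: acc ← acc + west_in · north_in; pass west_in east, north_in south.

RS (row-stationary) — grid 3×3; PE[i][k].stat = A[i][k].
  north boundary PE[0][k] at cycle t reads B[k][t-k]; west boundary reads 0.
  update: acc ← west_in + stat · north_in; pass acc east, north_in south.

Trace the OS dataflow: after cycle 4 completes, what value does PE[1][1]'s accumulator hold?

PE[1][1].acc = 92

OS 3×2: PE[1][1] cycle-by-cycle (with neighbour feeds):
  c0 r0c1: 0 / 0 / 0
  c0 r1c0: 0 / 0 / 0
  c0 r1c1: 0 / 0 / 0
  c1 r0c1: 24 / 8 / 3
  c1 r1c0: 28 / 7 / 4
  c1 r1c1: 0 / 0 / 0
  c2 r0c1: 87 / 9 / 7
  c2 r1c0: 100 / 9 / 8
  c2 r1c1: 21 / 7 / 3
  c3 r0c1: 90 / 3 / 1
  c3 r1c0: 140 / 8 / 5
  c3 r1c1: 84 / 9 / 7
  c4 r0c1: 90 / 0 / 0
  c4 r1c0: 140 / 0 / 0
  c4 r1c1: 92 / 8 / 1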